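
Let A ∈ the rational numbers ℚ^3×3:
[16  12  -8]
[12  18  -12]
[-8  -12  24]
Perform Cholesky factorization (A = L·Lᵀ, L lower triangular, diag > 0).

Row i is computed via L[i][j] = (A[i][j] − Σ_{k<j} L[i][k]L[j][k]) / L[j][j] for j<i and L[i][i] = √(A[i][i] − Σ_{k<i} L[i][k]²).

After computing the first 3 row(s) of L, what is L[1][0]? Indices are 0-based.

Step 1: L[0][0] = √(16) = 4.
  L[1][0] = (12) / L[0][0] = 3.
Step 2: L[1][1] = √(9) = 3.
  L[2][0] = (-8) / L[0][0] = -2.
  L[2][1] = (-6) / L[1][1] = -2.
Step 3: L[2][2] = √(16) = 4.

L[1][0] = 3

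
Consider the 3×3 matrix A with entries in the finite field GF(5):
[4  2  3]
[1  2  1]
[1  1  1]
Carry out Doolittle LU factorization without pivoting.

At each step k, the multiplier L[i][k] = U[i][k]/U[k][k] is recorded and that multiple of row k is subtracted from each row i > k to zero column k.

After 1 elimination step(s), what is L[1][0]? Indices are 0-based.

Step 1: pivot at (0,0) is 4.
  row1 ← row1 − (4)·row0  ⇒  L[1][0]=4, U row1=(0, 4, 4)
  row2 ← row2 − (4)·row0  ⇒  L[2][0]=4, U row2=(0, 3, 4)

L[1][0] = 4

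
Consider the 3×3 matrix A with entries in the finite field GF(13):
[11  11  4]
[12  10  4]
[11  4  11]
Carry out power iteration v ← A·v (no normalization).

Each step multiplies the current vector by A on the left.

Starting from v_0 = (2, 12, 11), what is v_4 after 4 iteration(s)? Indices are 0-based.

v_4 = (3, 0, 1)

v_0 = (2, 12, 11).
v_1 = A·v_0 = (3, 6, 9).
v_2 = A·v_1 = (5, 2, 0).
v_3 = A·v_2 = (12, 2, 11).
v_4 = A·v_3 = (3, 0, 1).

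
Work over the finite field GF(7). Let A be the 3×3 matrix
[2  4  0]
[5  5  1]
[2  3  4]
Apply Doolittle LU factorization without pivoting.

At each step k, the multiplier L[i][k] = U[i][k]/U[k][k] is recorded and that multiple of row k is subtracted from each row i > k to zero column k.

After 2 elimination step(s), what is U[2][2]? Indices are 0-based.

[col 0] pivot 2
  R1 -= 6*R0 → (0, 2, 1)  (L[1][0] := 6)
  R2 -= 1*R0 → (0, 6, 4)  (L[2][0] := 1)
[col 1] pivot 2
  R2 -= 3*R1 → (0, 0, 1)  (L[2][1] := 3)

U[2][2] = 1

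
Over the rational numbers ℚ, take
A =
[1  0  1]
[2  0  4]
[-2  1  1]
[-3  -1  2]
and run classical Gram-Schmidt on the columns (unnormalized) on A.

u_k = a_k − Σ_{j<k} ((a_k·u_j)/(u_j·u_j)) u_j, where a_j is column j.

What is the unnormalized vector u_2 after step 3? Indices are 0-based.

u_2 = (32/35, 134/35, 12/7, 12/7)

Step 1: u_0 = a_0 = (1, 2, -2, -3).
Step 2: u_1 = a_1 − (1/18)·u_0 = (-1/18, -1/9, 10/9, -5/6).
Step 3: u_2 = a_2 − (1/18)·u_0 − (-19/35)·u_1 = (32/35, 134/35, 12/7, 12/7).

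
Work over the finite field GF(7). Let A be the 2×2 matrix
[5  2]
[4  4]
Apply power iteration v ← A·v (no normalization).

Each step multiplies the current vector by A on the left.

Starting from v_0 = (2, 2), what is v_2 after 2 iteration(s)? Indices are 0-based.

v_0 = (2, 2).
v_1 = A·v_0 = (0, 2).
v_2 = A·v_1 = (4, 1).

v_2 = (4, 1)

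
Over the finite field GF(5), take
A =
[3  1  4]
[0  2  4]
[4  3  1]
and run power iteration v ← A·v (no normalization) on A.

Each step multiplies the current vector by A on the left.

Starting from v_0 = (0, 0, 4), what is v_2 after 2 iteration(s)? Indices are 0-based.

v_0 = (0, 0, 4).
v_1 = A·v_0 = (1, 1, 4).
v_2 = A·v_1 = (0, 3, 1).

v_2 = (0, 3, 1)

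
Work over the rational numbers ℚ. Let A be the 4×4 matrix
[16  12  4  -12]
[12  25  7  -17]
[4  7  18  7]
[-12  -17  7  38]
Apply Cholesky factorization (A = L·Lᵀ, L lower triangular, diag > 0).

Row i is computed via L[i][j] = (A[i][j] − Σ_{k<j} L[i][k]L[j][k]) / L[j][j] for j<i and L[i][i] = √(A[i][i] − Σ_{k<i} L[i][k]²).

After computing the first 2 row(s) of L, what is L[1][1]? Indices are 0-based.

L[1][1] = 4

Step 1: L[0][0] = √(16) = 4.
  L[1][0] = (12) / L[0][0] = 3.
Step 2: L[1][1] = √(16) = 4.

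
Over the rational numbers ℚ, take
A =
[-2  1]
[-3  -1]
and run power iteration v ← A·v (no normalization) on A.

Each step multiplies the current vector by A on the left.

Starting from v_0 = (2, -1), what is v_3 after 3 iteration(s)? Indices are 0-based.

v_3 = (10, -35)

v_0 = (2, -1).
v_1 = A·v_0 = (-5, -5).
v_2 = A·v_1 = (5, 20).
v_3 = A·v_2 = (10, -35).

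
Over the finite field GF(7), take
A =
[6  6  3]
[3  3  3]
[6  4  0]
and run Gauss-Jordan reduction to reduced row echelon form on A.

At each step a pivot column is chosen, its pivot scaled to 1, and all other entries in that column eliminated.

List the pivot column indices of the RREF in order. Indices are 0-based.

pivot columns: 0, 1, 2

[1] R0 /= 6  ⇒  (1, 1, 4)
     R1 -= 3·R0  ⇒  (0, 0, 5)
     R2 -= 6·R0  ⇒  (0, 5, 4)
[2] R1 <-> R2
[2] R1 /= 5  ⇒  (0, 1, 5)
     R0 -= 1·R1  ⇒  (1, 0, 6)
[3] R2 /= 5  ⇒  (0, 0, 1)
     R0 -= 6·R2  ⇒  (1, 0, 0)
     R1 -= 5·R2  ⇒  (0, 1, 0)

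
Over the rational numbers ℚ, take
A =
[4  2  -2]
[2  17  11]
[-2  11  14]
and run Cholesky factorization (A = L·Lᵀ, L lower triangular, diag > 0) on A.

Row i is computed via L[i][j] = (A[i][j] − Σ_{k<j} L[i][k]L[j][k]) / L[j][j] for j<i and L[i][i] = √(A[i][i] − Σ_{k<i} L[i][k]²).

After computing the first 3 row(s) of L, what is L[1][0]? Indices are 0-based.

L[1][0] = 1

Step 1: L[0][0] = √(4) = 2.
  L[1][0] = (2) / L[0][0] = 1.
Step 2: L[1][1] = √(16) = 4.
  L[2][0] = (-2) / L[0][0] = -1.
  L[2][1] = (12) / L[1][1] = 3.
Step 3: L[2][2] = √(4) = 2.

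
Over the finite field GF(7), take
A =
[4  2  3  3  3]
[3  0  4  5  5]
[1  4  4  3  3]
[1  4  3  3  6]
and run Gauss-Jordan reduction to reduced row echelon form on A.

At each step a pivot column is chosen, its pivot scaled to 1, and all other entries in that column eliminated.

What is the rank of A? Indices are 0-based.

rank = 4

step 1: normalize row 0 (÷4) = (1, 4, 6, 6, 6)
  row 1: subtract 3×row0 = (0, 2, 0, 1, 1)
  row 2: subtract 1×row0 = (0, 0, 5, 4, 4)
  row 3: subtract 1×row0 = (0, 0, 4, 4, 0)
step 2: normalize row 1 (÷2) = (0, 1, 0, 4, 4)
  row 0: subtract 4×row1 = (1, 0, 6, 4, 4)
step 3: normalize row 2 (÷5) = (0, 0, 1, 5, 5)
  row 0: subtract 6×row2 = (1, 0, 0, 2, 2)
  row 3: subtract 4×row2 = (0, 0, 0, 5, 1)
step 4: normalize row 3 (÷5) = (0, 0, 0, 1, 3)
  row 0: subtract 2×row3 = (1, 0, 0, 0, 3)
  row 1: subtract 4×row3 = (0, 1, 0, 0, 6)
  row 2: subtract 5×row3 = (0, 0, 1, 0, 4)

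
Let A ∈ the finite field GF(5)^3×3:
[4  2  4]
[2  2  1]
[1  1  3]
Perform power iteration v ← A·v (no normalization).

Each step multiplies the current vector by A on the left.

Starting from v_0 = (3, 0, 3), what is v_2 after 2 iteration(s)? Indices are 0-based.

v_2 = (2, 3, 4)

v_0 = (3, 0, 3).
v_1 = A·v_0 = (4, 4, 2).
v_2 = A·v_1 = (2, 3, 4).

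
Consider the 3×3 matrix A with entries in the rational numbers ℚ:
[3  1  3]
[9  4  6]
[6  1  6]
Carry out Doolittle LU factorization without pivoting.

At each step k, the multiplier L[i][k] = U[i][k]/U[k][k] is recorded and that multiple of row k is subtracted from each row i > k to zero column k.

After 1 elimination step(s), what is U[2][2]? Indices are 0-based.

U[2][2] = 0

[col 0] pivot 3
  R1 -= 3*R0 → (0, 1, -3)  (L[1][0] := 3)
  R2 -= 2*R0 → (0, -1, 0)  (L[2][0] := 2)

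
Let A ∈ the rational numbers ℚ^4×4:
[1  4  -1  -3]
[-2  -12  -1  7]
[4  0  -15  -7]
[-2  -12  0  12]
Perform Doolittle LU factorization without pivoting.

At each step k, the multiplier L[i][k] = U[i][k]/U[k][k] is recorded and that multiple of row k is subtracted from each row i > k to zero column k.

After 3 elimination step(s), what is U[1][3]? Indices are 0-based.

U[1][3] = 1

k=0: U[0][0]=1
  eliminate (1,0): mult=-2, new row 1: (0, -4, -3, 1); set L[1][0]=-2
  eliminate (2,0): mult=4, new row 2: (0, -16, -11, 5); set L[2][0]=4
  eliminate (3,0): mult=-2, new row 3: (0, -4, -2, 6); set L[3][0]=-2
k=1: U[1][1]=-4
  eliminate (2,1): mult=4, new row 2: (0, 0, 1, 1); set L[2][1]=4
  eliminate (3,1): mult=1, new row 3: (0, 0, 1, 5); set L[3][1]=1
k=2: U[2][2]=1
  eliminate (3,2): mult=1, new row 3: (0, 0, 0, 4); set L[3][2]=1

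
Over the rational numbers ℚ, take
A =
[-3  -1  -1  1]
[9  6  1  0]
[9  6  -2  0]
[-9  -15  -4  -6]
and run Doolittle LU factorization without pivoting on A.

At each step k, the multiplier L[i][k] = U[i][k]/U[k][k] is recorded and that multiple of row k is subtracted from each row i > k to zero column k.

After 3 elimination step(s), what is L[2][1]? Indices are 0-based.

L[2][1] = 1

k=0: U[0][0]=-3
  eliminate (1,0): mult=-3, new row 1: (0, 3, -2, 3); set L[1][0]=-3
  eliminate (2,0): mult=-3, new row 2: (0, 3, -5, 3); set L[2][0]=-3
  eliminate (3,0): mult=3, new row 3: (0, -12, -1, -9); set L[3][0]=3
k=1: U[1][1]=3
  eliminate (2,1): mult=1, new row 2: (0, 0, -3, 0); set L[2][1]=1
  eliminate (3,1): mult=-4, new row 3: (0, 0, -9, 3); set L[3][1]=-4
k=2: U[2][2]=-3
  eliminate (3,2): mult=3, new row 3: (0, 0, 0, 3); set L[3][2]=3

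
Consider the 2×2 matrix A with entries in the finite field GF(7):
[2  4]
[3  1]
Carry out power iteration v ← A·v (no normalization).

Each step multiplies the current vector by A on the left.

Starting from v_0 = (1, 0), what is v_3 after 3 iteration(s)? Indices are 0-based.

v_3 = (5, 1)

v_0 = (1, 0).
v_1 = A·v_0 = (2, 3).
v_2 = A·v_1 = (2, 2).
v_3 = A·v_2 = (5, 1).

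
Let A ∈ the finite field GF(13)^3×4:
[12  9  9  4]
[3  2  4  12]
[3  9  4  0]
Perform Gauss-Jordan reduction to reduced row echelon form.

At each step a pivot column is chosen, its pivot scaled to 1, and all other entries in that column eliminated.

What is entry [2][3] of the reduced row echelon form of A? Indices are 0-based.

M[2][3] = 1

pivot(0,0)=12: scale R0 → (1, 4, 4, 9)
  clear (1,0): R1 −= (3)R0 → (0, 3, 5, 11)
  clear (2,0): R2 −= (3)R0 → (0, 10, 5, 12)
pivot(1,1)=3: scale R1 → (0, 1, 6, 8)
  clear (0,1): R0 −= (4)R1 → (1, 0, 6, 3)
  clear (2,1): R2 −= (10)R1 → (0, 0, 10, 10)
pivot(2,2)=10: scale R2 → (0, 0, 1, 1)
  clear (0,2): R0 −= (6)R2 → (1, 0, 0, 10)
  clear (1,2): R1 −= (6)R2 → (0, 1, 0, 2)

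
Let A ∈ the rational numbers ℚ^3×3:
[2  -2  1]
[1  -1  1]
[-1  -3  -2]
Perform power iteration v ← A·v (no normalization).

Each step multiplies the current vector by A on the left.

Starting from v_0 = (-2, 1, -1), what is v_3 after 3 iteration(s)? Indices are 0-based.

v_0 = (-2, 1, -1).
v_1 = A·v_0 = (-7, -4, 1).
v_2 = A·v_1 = (-5, -2, 17).
v_3 = A·v_2 = (11, 14, -23).

v_3 = (11, 14, -23)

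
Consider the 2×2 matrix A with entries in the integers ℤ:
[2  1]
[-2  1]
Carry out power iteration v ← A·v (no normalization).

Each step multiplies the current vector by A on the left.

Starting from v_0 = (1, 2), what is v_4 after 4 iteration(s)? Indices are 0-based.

v_4 = (-8, -40)

v_0 = (1, 2).
v_1 = A·v_0 = (4, 0).
v_2 = A·v_1 = (8, -8).
v_3 = A·v_2 = (8, -24).
v_4 = A·v_3 = (-8, -40).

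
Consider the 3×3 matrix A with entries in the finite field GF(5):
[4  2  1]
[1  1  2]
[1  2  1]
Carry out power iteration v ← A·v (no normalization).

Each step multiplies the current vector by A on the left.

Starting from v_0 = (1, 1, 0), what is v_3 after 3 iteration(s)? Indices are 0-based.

v_0 = (1, 1, 0).
v_1 = A·v_0 = (1, 2, 3).
v_2 = A·v_1 = (1, 4, 3).
v_3 = A·v_2 = (0, 1, 2).

v_3 = (0, 1, 2)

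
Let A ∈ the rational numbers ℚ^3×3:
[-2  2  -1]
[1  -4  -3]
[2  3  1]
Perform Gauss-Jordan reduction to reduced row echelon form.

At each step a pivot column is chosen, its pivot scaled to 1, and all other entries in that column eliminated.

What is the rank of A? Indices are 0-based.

pivot(0,0)=-2: scale R0 → (1, -1, 1/2)
  clear (1,0): R1 −= (1)R0 → (0, -3, -7/2)
  clear (2,0): R2 −= (2)R0 → (0, 5, 0)
pivot(1,1)=-3: scale R1 → (0, 1, 7/6)
  clear (0,1): R0 −= (-1)R1 → (1, 0, 5/3)
  clear (2,1): R2 −= (5)R1 → (0, 0, -35/6)
pivot(2,2)=-35/6: scale R2 → (0, 0, 1)
  clear (0,2): R0 −= (5/3)R2 → (1, 0, 0)
  clear (1,2): R1 −= (7/6)R2 → (0, 1, 0)

rank = 3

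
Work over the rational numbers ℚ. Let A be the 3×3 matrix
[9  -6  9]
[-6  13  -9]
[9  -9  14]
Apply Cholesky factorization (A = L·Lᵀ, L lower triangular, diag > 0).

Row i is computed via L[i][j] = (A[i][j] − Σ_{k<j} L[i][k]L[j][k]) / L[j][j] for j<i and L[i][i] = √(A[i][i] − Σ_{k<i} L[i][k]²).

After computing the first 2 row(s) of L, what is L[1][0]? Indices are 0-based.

L[1][0] = -2

Step 1: L[0][0] = √(9) = 3.
  L[1][0] = (-6) / L[0][0] = -2.
Step 2: L[1][1] = √(9) = 3.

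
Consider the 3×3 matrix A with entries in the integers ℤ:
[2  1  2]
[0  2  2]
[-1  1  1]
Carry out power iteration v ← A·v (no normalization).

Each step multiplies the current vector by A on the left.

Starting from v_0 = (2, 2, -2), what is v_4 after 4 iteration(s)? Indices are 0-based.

v_0 = (2, 2, -2).
v_1 = A·v_0 = (2, 0, -2).
v_2 = A·v_1 = (0, -4, -4).
v_3 = A·v_2 = (-12, -16, -8).
v_4 = A·v_3 = (-56, -48, -12).

v_4 = (-56, -48, -12)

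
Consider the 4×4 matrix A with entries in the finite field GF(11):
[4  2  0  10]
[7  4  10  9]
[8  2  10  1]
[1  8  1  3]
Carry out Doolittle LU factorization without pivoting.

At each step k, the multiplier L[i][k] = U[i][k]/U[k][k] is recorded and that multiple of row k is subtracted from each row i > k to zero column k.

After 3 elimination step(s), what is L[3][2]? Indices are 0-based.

k=0: U[0][0]=4
  eliminate (1,0): mult=10, new row 1: (0, 6, 10, 8); set L[1][0]=10
  eliminate (2,0): mult=2, new row 2: (0, 9, 10, 3); set L[2][0]=2
  eliminate (3,0): mult=3, new row 3: (0, 2, 1, 6); set L[3][0]=3
k=1: U[1][1]=6
  eliminate (2,1): mult=7, new row 2: (0, 0, 6, 2); set L[2][1]=7
  eliminate (3,1): mult=4, new row 3: (0, 0, 5, 7); set L[3][1]=4
k=2: U[2][2]=6
  eliminate (3,2): mult=10, new row 3: (0, 0, 0, 9); set L[3][2]=10

L[3][2] = 10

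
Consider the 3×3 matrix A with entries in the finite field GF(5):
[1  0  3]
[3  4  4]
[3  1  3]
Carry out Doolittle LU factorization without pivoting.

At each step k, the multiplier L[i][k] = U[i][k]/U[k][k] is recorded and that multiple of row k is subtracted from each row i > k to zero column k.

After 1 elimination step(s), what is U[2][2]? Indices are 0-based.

U[2][2] = 4

k=0: U[0][0]=1
  eliminate (1,0): mult=3, new row 1: (0, 4, 0); set L[1][0]=3
  eliminate (2,0): mult=3, new row 2: (0, 1, 4); set L[2][0]=3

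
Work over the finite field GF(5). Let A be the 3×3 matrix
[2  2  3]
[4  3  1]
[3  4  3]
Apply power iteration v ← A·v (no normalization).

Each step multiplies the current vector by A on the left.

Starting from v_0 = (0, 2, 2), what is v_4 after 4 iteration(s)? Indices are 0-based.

v_4 = (2, 4, 1)

v_0 = (0, 2, 2).
v_1 = A·v_0 = (0, 3, 4).
v_2 = A·v_1 = (3, 3, 4).
v_3 = A·v_2 = (4, 0, 3).
v_4 = A·v_3 = (2, 4, 1).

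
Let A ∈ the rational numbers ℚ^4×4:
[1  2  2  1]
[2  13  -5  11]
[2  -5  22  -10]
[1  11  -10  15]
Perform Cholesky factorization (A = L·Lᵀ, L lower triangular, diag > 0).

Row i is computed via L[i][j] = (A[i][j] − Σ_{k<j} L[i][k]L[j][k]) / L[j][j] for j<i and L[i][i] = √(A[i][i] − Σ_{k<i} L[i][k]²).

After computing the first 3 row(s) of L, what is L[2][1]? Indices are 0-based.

L[2][1] = -3

Step 1: L[0][0] = √(1) = 1.
  L[1][0] = (2) / L[0][0] = 2.
Step 2: L[1][1] = √(9) = 3.
  L[2][0] = (2) / L[0][0] = 2.
  L[2][1] = (-9) / L[1][1] = -3.
Step 3: L[2][2] = √(9) = 3.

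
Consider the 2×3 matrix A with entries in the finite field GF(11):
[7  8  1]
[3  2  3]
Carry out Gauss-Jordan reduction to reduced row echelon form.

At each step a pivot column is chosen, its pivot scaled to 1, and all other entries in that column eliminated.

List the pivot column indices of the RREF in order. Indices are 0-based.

pivot columns: 0, 1

step 1: normalize row 0 (÷7) = (1, 9, 8)
  row 1: subtract 3×row0 = (0, 8, 1)
step 2: normalize row 1 (÷8) = (0, 1, 7)
  row 0: subtract 9×row1 = (1, 0, 0)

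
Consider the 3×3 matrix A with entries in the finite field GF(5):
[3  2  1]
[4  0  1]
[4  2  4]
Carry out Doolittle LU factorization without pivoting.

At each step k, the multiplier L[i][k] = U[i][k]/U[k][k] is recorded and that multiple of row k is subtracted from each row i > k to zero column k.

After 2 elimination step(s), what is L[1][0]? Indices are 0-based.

k=0: U[0][0]=3
  eliminate (1,0): mult=3, new row 1: (0, 4, 3); set L[1][0]=3
  eliminate (2,0): mult=3, new row 2: (0, 1, 1); set L[2][0]=3
k=1: U[1][1]=4
  eliminate (2,1): mult=4, new row 2: (0, 0, 4); set L[2][1]=4

L[1][0] = 3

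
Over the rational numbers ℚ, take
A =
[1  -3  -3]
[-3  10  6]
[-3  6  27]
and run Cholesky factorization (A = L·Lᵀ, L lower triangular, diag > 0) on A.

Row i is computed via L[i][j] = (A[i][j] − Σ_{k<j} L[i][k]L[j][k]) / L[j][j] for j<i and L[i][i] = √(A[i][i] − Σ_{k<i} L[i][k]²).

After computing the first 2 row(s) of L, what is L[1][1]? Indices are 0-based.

Step 1: L[0][0] = √(1) = 1.
  L[1][0] = (-3) / L[0][0] = -3.
Step 2: L[1][1] = √(1) = 1.

L[1][1] = 1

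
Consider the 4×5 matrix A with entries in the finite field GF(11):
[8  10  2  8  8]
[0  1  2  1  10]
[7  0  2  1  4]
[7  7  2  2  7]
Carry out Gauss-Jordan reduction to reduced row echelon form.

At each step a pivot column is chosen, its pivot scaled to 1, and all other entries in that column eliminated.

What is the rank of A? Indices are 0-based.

rank = 4

[1] R0 /= 8  ⇒  (1, 4, 3, 1, 1)
     R2 -= 7·R0  ⇒  (0, 5, 3, 5, 8)
     R3 -= 7·R0  ⇒  (0, 1, 3, 6, 0)
[2] R1 /= 1  ⇒  (0, 1, 2, 1, 10)
     R0 -= 4·R1  ⇒  (1, 0, 6, 8, 5)
     R2 -= 5·R1  ⇒  (0, 0, 4, 0, 2)
     R3 -= 1·R1  ⇒  (0, 0, 1, 5, 1)
[3] R2 /= 4  ⇒  (0, 0, 1, 0, 6)
     R0 -= 6·R2  ⇒  (1, 0, 0, 8, 2)
     R1 -= 2·R2  ⇒  (0, 1, 0, 1, 9)
     R3 -= 1·R2  ⇒  (0, 0, 0, 5, 6)
[4] R3 /= 5  ⇒  (0, 0, 0, 1, 10)
     R0 -= 8·R3  ⇒  (1, 0, 0, 0, 10)
     R1 -= 1·R3  ⇒  (0, 1, 0, 0, 10)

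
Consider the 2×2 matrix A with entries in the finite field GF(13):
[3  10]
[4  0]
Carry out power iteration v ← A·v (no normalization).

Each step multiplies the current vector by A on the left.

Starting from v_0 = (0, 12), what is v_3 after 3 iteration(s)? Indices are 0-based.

v_3 = (4, 10)

v_0 = (0, 12).
v_1 = A·v_0 = (3, 0).
v_2 = A·v_1 = (9, 12).
v_3 = A·v_2 = (4, 10).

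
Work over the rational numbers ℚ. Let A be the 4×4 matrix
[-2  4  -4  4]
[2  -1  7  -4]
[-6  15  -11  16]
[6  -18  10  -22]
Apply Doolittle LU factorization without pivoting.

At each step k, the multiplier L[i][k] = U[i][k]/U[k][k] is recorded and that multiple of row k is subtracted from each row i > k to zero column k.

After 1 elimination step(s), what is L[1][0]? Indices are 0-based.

L[1][0] = -1

k=0: U[0][0]=-2
  eliminate (1,0): mult=-1, new row 1: (0, 3, 3, 0); set L[1][0]=-1
  eliminate (2,0): mult=3, new row 2: (0, 3, 1, 4); set L[2][0]=3
  eliminate (3,0): mult=-3, new row 3: (0, -6, -2, -10); set L[3][0]=-3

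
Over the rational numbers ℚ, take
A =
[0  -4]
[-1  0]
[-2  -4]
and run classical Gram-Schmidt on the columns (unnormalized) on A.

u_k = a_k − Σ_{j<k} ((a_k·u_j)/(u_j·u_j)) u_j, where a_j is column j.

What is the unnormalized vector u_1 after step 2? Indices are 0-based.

Step 1: u_0 = a_0 = (0, -1, -2).
Step 2: u_1 = a_1 − (8/5)·u_0 = (-4, 8/5, -4/5).

u_1 = (-4, 8/5, -4/5)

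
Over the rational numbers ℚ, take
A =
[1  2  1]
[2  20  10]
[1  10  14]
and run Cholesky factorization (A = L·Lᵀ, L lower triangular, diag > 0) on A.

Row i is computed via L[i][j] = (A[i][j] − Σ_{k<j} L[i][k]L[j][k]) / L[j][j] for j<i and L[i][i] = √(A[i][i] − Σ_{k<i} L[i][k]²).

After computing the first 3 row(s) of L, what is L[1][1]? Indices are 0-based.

L[1][1] = 4

Step 1: L[0][0] = √(1) = 1.
  L[1][0] = (2) / L[0][0] = 2.
Step 2: L[1][1] = √(16) = 4.
  L[2][0] = (1) / L[0][0] = 1.
  L[2][1] = (8) / L[1][1] = 2.
Step 3: L[2][2] = √(9) = 3.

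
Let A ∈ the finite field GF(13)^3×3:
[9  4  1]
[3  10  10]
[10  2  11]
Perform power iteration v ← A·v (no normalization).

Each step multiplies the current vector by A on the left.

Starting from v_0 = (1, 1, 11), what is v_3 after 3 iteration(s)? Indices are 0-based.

v_3 = (0, 12, 0)

v_0 = (1, 1, 11).
v_1 = A·v_0 = (11, 6, 3).
v_2 = A·v_1 = (9, 6, 12).
v_3 = A·v_2 = (0, 12, 0).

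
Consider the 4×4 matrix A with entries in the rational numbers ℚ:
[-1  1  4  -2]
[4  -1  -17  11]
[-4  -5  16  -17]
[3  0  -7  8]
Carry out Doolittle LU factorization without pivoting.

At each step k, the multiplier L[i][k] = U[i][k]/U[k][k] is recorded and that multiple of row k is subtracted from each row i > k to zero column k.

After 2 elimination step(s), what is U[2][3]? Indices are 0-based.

[col 0] pivot -1
  R1 -= -4*R0 → (0, 3, -1, 3)  (L[1][0] := -4)
  R2 -= 4*R0 → (0, -9, 0, -9)  (L[2][0] := 4)
  R3 -= -3*R0 → (0, 3, 5, 2)  (L[3][0] := -3)
[col 1] pivot 3
  R2 -= -3*R1 → (0, 0, -3, 0)  (L[2][1] := -3)
  R3 -= 1*R1 → (0, 0, 6, -1)  (L[3][1] := 1)

U[2][3] = 0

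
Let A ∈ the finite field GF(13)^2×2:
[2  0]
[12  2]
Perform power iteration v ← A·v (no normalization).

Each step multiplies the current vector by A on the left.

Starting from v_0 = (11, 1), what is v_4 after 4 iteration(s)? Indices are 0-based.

v_0 = (11, 1).
v_1 = A·v_0 = (9, 4).
v_2 = A·v_1 = (5, 12).
v_3 = A·v_2 = (10, 6).
v_4 = A·v_3 = (7, 2).

v_4 = (7, 2)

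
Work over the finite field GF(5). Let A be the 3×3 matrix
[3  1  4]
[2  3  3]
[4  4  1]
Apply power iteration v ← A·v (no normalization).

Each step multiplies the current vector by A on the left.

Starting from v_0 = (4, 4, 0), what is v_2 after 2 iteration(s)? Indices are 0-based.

v_2 = (1, 3, 1)

v_0 = (4, 4, 0).
v_1 = A·v_0 = (1, 0, 2).
v_2 = A·v_1 = (1, 3, 1).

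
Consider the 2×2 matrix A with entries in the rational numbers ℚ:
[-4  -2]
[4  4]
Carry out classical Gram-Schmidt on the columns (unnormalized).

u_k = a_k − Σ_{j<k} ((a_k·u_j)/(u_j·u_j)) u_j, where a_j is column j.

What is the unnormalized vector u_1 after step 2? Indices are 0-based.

Step 1: u_0 = a_0 = (-4, 4).
Step 2: u_1 = a_1 − (3/4)·u_0 = (1, 1).

u_1 = (1, 1)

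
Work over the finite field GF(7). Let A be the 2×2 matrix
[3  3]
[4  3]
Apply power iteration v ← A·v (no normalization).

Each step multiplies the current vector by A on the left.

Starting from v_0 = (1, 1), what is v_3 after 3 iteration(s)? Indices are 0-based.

v_0 = (1, 1).
v_1 = A·v_0 = (6, 0).
v_2 = A·v_1 = (4, 3).
v_3 = A·v_2 = (0, 4).

v_3 = (0, 4)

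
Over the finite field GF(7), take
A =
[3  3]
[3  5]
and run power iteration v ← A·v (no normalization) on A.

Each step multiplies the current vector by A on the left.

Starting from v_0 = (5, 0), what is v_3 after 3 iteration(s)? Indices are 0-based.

v_0 = (5, 0).
v_1 = A·v_0 = (1, 1).
v_2 = A·v_1 = (6, 1).
v_3 = A·v_2 = (0, 2).

v_3 = (0, 2)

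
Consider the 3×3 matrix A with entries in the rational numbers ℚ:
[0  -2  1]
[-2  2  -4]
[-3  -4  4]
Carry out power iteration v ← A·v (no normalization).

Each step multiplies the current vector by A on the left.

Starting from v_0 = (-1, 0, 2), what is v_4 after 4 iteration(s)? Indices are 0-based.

v_0 = (-1, 0, 2).
v_1 = A·v_0 = (2, -6, 11).
v_2 = A·v_1 = (23, -60, 62).
v_3 = A·v_2 = (182, -414, 419).
v_4 = A·v_3 = (1247, -2868, 2786).

v_4 = (1247, -2868, 2786)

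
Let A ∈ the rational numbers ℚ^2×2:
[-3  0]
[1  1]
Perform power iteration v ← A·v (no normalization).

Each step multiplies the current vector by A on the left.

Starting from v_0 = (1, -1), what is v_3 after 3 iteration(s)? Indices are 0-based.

v_3 = (-27, 6)

v_0 = (1, -1).
v_1 = A·v_0 = (-3, 0).
v_2 = A·v_1 = (9, -3).
v_3 = A·v_2 = (-27, 6).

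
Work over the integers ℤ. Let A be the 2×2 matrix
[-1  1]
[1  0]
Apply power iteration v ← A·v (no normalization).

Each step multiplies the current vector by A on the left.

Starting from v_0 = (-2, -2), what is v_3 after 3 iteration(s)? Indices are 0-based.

v_3 = (2, -2)

v_0 = (-2, -2).
v_1 = A·v_0 = (0, -2).
v_2 = A·v_1 = (-2, 0).
v_3 = A·v_2 = (2, -2).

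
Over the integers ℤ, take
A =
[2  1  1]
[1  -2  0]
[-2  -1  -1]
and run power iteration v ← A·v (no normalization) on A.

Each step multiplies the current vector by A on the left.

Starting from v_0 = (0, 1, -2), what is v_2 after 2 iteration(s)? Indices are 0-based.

v_0 = (0, 1, -2).
v_1 = A·v_0 = (-1, -2, 1).
v_2 = A·v_1 = (-3, 3, 3).

v_2 = (-3, 3, 3)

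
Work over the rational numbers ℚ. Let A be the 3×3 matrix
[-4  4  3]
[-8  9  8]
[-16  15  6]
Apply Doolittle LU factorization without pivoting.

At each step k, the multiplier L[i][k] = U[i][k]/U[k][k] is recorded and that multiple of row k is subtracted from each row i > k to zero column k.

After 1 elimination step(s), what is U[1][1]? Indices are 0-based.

U[1][1] = 1

Step 1: pivot at (0,0) is -4.
  row1 ← row1 − (2)·row0  ⇒  L[1][0]=2, U row1=(0, 1, 2)
  row2 ← row2 − (4)·row0  ⇒  L[2][0]=4, U row2=(0, -1, -6)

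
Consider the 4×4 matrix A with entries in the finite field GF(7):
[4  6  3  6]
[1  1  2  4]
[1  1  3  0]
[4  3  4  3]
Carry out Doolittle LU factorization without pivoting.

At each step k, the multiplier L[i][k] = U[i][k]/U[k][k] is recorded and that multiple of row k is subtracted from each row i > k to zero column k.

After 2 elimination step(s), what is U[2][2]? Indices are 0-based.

U[2][2] = 1

k=0: U[0][0]=4
  eliminate (1,0): mult=2, new row 1: (0, 3, 3, 6); set L[1][0]=2
  eliminate (2,0): mult=2, new row 2: (0, 3, 4, 2); set L[2][0]=2
  eliminate (3,0): mult=1, new row 3: (0, 4, 1, 4); set L[3][0]=1
k=1: U[1][1]=3
  eliminate (2,1): mult=1, new row 2: (0, 0, 1, 3); set L[2][1]=1
  eliminate (3,1): mult=6, new row 3: (0, 0, 4, 3); set L[3][1]=6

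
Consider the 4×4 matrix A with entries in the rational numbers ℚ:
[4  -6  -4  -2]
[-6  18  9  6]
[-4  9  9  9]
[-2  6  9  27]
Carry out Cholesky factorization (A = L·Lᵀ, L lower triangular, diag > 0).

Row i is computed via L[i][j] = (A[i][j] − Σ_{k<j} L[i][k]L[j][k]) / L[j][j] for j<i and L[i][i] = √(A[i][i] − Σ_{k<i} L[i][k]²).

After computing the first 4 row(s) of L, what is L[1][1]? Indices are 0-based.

L[1][1] = 3

Step 1: L[0][0] = √(4) = 2.
  L[1][0] = (-6) / L[0][0] = -3.
Step 2: L[1][1] = √(9) = 3.
  L[2][0] = (-4) / L[0][0] = -2.
  L[2][1] = (3) / L[1][1] = 1.
Step 3: L[2][2] = √(4) = 2.
  L[3][0] = (-2) / L[0][0] = -1.
  L[3][1] = (3) / L[1][1] = 1.
  L[3][2] = (6) / L[2][2] = 3.
Step 4: L[3][3] = √(16) = 4.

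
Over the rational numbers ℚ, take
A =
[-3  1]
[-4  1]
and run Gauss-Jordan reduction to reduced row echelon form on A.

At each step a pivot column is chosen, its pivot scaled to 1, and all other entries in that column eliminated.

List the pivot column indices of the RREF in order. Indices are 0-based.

pivot columns: 0, 1

step 1: normalize row 0 (÷-3) = (1, -1/3)
  row 1: subtract -4×row0 = (0, -1/3)
step 2: normalize row 1 (÷-1/3) = (0, 1)
  row 0: subtract -1/3×row1 = (1, 0)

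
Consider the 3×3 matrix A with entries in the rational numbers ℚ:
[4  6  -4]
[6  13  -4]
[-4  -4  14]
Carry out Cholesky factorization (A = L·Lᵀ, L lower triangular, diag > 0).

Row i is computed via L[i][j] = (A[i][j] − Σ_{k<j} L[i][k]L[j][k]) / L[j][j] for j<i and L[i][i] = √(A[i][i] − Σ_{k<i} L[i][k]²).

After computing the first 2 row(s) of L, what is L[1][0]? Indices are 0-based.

L[1][0] = 3

Step 1: L[0][0] = √(4) = 2.
  L[1][0] = (6) / L[0][0] = 3.
Step 2: L[1][1] = √(4) = 2.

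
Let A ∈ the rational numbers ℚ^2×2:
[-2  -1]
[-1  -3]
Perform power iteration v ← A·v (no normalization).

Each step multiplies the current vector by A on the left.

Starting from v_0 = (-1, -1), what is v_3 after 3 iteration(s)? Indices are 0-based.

v_0 = (-1, -1).
v_1 = A·v_0 = (3, 4).
v_2 = A·v_1 = (-10, -15).
v_3 = A·v_2 = (35, 55).

v_3 = (35, 55)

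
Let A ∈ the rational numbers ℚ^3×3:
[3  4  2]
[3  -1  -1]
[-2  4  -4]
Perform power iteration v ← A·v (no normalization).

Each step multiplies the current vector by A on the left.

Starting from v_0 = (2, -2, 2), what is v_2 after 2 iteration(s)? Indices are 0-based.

v_2 = (-10, 20, 100)

v_0 = (2, -2, 2).
v_1 = A·v_0 = (2, 6, -20).
v_2 = A·v_1 = (-10, 20, 100).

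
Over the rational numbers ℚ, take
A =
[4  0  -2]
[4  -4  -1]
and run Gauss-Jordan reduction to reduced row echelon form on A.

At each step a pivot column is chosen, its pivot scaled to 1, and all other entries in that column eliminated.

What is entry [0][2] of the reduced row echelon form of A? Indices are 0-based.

M[0][2] = -1/2

[1] R0 /= 4  ⇒  (1, 0, -1/2)
     R1 -= 4·R0  ⇒  (0, -4, 1)
[2] R1 /= -4  ⇒  (0, 1, -1/4)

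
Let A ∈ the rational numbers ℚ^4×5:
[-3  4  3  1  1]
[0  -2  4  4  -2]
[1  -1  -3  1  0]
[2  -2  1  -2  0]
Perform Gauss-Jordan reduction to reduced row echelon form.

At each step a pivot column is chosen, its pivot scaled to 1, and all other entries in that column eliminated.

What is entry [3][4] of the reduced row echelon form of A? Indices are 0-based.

M[3][4] = 0

pivot(0,0)=-3: scale R0 → (1, -4/3, -1, -1/3, -1/3)
  clear (2,0): R2 −= (1)R0 → (0, 1/3, -2, 4/3, 1/3)
  clear (3,0): R3 −= (2)R0 → (0, 2/3, 3, -4/3, 2/3)
pivot(1,1)=-2: scale R1 → (0, 1, -2, -2, 1)
  clear (0,1): R0 −= (-4/3)R1 → (1, 0, -11/3, -3, 1)
  clear (2,1): R2 −= (1/3)R1 → (0, 0, -4/3, 2, 0)
  clear (3,1): R3 −= (2/3)R1 → (0, 0, 13/3, 0, 0)
pivot(2,2)=-4/3: scale R2 → (0, 0, 1, -3/2, 0)
  clear (0,2): R0 −= (-11/3)R2 → (1, 0, 0, -17/2, 1)
  clear (1,2): R1 −= (-2)R2 → (0, 1, 0, -5, 1)
  clear (3,2): R3 −= (13/3)R2 → (0, 0, 0, 13/2, 0)
pivot(3,3)=13/2: scale R3 → (0, 0, 0, 1, 0)
  clear (0,3): R0 −= (-17/2)R3 → (1, 0, 0, 0, 1)
  clear (1,3): R1 −= (-5)R3 → (0, 1, 0, 0, 1)
  clear (2,3): R2 −= (-3/2)R3 → (0, 0, 1, 0, 0)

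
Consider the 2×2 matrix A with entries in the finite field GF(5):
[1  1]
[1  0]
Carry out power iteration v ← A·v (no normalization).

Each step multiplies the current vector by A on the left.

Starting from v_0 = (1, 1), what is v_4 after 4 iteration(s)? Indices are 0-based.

v_0 = (1, 1).
v_1 = A·v_0 = (2, 1).
v_2 = A·v_1 = (3, 2).
v_3 = A·v_2 = (0, 3).
v_4 = A·v_3 = (3, 0).

v_4 = (3, 0)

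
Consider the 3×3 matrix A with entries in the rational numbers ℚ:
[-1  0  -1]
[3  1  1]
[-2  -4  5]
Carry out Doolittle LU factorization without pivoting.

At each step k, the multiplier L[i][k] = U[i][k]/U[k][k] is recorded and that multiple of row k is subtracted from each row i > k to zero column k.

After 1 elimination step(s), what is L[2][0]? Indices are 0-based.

L[2][0] = 2

[col 0] pivot -1
  R1 -= -3*R0 → (0, 1, -2)  (L[1][0] := -3)
  R2 -= 2*R0 → (0, -4, 7)  (L[2][0] := 2)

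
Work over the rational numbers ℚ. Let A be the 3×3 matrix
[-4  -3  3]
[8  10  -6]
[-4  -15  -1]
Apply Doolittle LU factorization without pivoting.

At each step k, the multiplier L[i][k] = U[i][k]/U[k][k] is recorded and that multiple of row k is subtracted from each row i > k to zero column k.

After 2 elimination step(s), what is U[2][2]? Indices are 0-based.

U[2][2] = -4

[col 0] pivot -4
  R1 -= -2*R0 → (0, 4, 0)  (L[1][0] := -2)
  R2 -= 1*R0 → (0, -12, -4)  (L[2][0] := 1)
[col 1] pivot 4
  R2 -= -3*R1 → (0, 0, -4)  (L[2][1] := -3)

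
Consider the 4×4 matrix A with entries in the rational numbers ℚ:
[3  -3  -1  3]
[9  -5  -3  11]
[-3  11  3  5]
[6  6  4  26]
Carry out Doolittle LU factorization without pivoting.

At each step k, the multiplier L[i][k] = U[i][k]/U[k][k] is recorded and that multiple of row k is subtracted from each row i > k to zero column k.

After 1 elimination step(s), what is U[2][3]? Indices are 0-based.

U[2][3] = 8

[col 0] pivot 3
  R1 -= 3*R0 → (0, 4, 0, 2)  (L[1][0] := 3)
  R2 -= -1*R0 → (0, 8, 2, 8)  (L[2][0] := -1)
  R3 -= 2*R0 → (0, 12, 6, 20)  (L[3][0] := 2)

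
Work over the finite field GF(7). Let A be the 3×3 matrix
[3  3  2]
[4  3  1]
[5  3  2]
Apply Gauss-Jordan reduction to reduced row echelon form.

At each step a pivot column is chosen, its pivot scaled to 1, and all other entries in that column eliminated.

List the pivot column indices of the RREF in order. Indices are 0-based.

pivot columns: 0, 1, 2

pivot(0,0)=3: scale R0 → (1, 1, 3)
  clear (1,0): R1 −= (4)R0 → (0, 6, 3)
  clear (2,0): R2 −= (5)R0 → (0, 5, 1)
pivot(1,1)=6: scale R1 → (0, 1, 4)
  clear (0,1): R0 −= (1)R1 → (1, 0, 6)
  clear (2,1): R2 −= (5)R1 → (0, 0, 2)
pivot(2,2)=2: scale R2 → (0, 0, 1)
  clear (0,2): R0 −= (6)R2 → (1, 0, 0)
  clear (1,2): R1 −= (4)R2 → (0, 1, 0)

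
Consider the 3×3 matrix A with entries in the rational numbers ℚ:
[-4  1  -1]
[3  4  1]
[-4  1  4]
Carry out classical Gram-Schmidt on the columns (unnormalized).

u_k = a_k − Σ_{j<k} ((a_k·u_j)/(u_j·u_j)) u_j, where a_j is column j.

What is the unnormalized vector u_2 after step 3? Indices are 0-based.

Step 1: u_0 = a_0 = (-4, 3, -4).
Step 2: u_1 = a_1 − (4/41)·u_0 = (57/41, 152/41, 57/41).
Step 3: u_2 = a_2 − (-9/41)·u_0 − (17/38)·u_1 = (-5/2, 0, 5/2).

u_2 = (-5/2, 0, 5/2)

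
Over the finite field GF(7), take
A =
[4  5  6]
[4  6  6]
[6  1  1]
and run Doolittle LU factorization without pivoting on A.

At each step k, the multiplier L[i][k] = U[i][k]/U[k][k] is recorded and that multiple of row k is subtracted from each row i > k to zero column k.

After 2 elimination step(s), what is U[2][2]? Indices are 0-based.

[col 0] pivot 4
  R1 -= 1*R0 → (0, 1, 0)  (L[1][0] := 1)
  R2 -= 5*R0 → (0, 4, 6)  (L[2][0] := 5)
[col 1] pivot 1
  R2 -= 4*R1 → (0, 0, 6)  (L[2][1] := 4)

U[2][2] = 6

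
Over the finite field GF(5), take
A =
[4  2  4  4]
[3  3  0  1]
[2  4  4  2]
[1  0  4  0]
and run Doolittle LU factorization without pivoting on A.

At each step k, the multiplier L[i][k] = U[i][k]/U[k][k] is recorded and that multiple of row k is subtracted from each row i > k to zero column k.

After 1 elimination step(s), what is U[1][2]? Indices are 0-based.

U[1][2] = 2

Step 1: pivot at (0,0) is 4.
  row1 ← row1 − (2)·row0  ⇒  L[1][0]=2, U row1=(0, 4, 2, 3)
  row2 ← row2 − (3)·row0  ⇒  L[2][0]=3, U row2=(0, 3, 2, 0)
  row3 ← row3 − (4)·row0  ⇒  L[3][0]=4, U row3=(0, 2, 3, 4)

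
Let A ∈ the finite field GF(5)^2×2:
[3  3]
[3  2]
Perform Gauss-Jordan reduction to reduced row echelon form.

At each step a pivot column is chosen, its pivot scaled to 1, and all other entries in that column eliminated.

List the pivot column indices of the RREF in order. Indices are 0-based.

step 1: normalize row 0 (÷3) = (1, 1)
  row 1: subtract 3×row0 = (0, 4)
step 2: normalize row 1 (÷4) = (0, 1)
  row 0: subtract 1×row1 = (1, 0)

pivot columns: 0, 1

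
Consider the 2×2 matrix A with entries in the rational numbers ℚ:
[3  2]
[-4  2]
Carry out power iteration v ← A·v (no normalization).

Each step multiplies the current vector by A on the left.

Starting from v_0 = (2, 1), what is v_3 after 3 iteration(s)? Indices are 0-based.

v_3 = (-52, -136)

v_0 = (2, 1).
v_1 = A·v_0 = (8, -6).
v_2 = A·v_1 = (12, -44).
v_3 = A·v_2 = (-52, -136).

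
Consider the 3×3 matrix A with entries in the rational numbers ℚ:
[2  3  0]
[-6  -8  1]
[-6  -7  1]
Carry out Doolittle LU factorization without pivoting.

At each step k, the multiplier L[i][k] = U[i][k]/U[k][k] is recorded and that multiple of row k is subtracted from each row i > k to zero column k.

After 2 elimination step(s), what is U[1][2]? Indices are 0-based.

Step 1: pivot at (0,0) is 2.
  row1 ← row1 − (-3)·row0  ⇒  L[1][0]=-3, U row1=(0, 1, 1)
  row2 ← row2 − (-3)·row0  ⇒  L[2][0]=-3, U row2=(0, 2, 1)
Step 2: pivot at (1,1) is 1.
  row2 ← row2 − (2)·row1  ⇒  L[2][1]=2, U row2=(0, 0, -1)

U[1][2] = 1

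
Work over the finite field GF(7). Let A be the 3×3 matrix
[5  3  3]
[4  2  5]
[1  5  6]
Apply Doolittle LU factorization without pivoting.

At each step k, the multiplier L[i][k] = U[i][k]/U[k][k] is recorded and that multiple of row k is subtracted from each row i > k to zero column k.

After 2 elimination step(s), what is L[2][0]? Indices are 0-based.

L[2][0] = 3

k=0: U[0][0]=5
  eliminate (1,0): mult=5, new row 1: (0, 1, 4); set L[1][0]=5
  eliminate (2,0): mult=3, new row 2: (0, 3, 4); set L[2][0]=3
k=1: U[1][1]=1
  eliminate (2,1): mult=3, new row 2: (0, 0, 6); set L[2][1]=3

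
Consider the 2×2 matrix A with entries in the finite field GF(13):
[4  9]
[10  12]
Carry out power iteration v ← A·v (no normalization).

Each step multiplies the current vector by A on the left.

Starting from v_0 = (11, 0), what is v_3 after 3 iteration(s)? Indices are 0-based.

v_3 = (3, 7)

v_0 = (11, 0).
v_1 = A·v_0 = (5, 6).
v_2 = A·v_1 = (9, 5).
v_3 = A·v_2 = (3, 7).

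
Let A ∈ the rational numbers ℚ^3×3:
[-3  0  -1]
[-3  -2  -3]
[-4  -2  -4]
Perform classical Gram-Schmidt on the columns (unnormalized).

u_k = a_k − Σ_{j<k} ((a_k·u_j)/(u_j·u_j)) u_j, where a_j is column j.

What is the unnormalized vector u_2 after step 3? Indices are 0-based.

u_2 = (2/19, 6/19, -6/19)

Step 1: u_0 = a_0 = (-3, -3, -4).
Step 2: u_1 = a_1 − (7/17)·u_0 = (21/17, -13/17, -6/17).
Step 3: u_2 = a_2 − (14/17)·u_0 − (21/19)·u_1 = (2/19, 6/19, -6/19).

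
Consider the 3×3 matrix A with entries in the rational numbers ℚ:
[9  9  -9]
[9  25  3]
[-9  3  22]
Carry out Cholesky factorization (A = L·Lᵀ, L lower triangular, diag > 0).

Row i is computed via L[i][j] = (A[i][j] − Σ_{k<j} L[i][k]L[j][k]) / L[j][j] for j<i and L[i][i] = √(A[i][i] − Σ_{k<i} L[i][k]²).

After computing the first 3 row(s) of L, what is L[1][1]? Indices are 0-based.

L[1][1] = 4

Step 1: L[0][0] = √(9) = 3.
  L[1][0] = (9) / L[0][0] = 3.
Step 2: L[1][1] = √(16) = 4.
  L[2][0] = (-9) / L[0][0] = -3.
  L[2][1] = (12) / L[1][1] = 3.
Step 3: L[2][2] = √(4) = 2.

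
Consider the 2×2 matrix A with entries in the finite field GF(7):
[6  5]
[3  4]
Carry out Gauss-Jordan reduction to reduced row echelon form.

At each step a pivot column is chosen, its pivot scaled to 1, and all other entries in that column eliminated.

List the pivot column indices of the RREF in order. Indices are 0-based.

step 1: normalize row 0 (÷6) = (1, 2)
  row 1: subtract 3×row0 = (0, 5)
step 2: normalize row 1 (÷5) = (0, 1)
  row 0: subtract 2×row1 = (1, 0)

pivot columns: 0, 1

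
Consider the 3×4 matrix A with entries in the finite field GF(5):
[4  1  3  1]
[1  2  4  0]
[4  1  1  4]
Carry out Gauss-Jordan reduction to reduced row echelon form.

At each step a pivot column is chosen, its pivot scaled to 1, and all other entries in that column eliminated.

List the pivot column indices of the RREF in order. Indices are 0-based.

pivot columns: 0, 1, 2

step 1: normalize row 0 (÷4) = (1, 4, 2, 4)
  row 1: subtract 1×row0 = (0, 3, 2, 1)
  row 2: subtract 4×row0 = (0, 0, 3, 3)
step 2: normalize row 1 (÷3) = (0, 1, 4, 2)
  row 0: subtract 4×row1 = (1, 0, 1, 1)
step 3: normalize row 2 (÷3) = (0, 0, 1, 1)
  row 0: subtract 1×row2 = (1, 0, 0, 0)
  row 1: subtract 4×row2 = (0, 1, 0, 3)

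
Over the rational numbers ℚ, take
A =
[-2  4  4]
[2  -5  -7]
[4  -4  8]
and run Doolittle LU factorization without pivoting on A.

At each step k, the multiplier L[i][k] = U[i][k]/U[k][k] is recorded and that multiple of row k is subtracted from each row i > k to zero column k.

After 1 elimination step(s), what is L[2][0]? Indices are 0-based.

L[2][0] = -2

Step 1: pivot at (0,0) is -2.
  row1 ← row1 − (-1)·row0  ⇒  L[1][0]=-1, U row1=(0, -1, -3)
  row2 ← row2 − (-2)·row0  ⇒  L[2][0]=-2, U row2=(0, 4, 16)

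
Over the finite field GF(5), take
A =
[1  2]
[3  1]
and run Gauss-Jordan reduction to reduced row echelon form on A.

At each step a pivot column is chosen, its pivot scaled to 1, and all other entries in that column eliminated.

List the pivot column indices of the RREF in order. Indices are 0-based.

pivot columns: 0

[1] R0 /= 1  ⇒  (1, 2)
     R1 -= 3·R0  ⇒  (0, 0)
column 1 empty below row 1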